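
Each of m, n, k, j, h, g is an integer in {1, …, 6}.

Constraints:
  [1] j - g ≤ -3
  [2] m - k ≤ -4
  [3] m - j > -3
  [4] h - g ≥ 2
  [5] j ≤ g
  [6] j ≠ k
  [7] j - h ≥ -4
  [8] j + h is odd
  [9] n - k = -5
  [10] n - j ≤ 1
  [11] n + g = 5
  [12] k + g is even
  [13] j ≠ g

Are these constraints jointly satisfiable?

Unsatisfiable

Constraints 1, 4, and 7 give h − g ≥ 2, g − j ≥ 3, j − h ≥ -4.
Adding all 3 inequalities: the left sides telescope to 0, and the right sides sum to 2 + 3 + (-4) = 1. So 0 ≥ 1, which is false.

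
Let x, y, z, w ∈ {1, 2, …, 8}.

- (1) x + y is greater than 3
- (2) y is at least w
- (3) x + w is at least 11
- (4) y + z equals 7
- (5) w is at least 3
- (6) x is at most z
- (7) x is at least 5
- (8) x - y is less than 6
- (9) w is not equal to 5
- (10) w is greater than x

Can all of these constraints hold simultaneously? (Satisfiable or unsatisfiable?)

From constraints 2 and 5: y ≥ w ≥ 3. From constraints 6 and 7: z ≥ x ≥ 5. Hence y + z ≥ 8. But constraint 4 requires y + z = 7, and 7 < 8. Contradiction.

Unsatisfiable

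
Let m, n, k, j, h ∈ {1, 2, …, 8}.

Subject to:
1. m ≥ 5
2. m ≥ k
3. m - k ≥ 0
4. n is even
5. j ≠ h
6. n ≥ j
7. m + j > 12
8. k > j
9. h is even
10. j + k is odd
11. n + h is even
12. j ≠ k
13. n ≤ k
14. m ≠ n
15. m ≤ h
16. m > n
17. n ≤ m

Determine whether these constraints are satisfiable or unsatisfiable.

One satisfying assignment is m = 7, n = 6, k = 7, j = 6, h = 8.
For the less obvious constraints — constraint 3: m - k = 0; constraint 7: m + j = 13 — and the others hold by inspection.

Satisfiable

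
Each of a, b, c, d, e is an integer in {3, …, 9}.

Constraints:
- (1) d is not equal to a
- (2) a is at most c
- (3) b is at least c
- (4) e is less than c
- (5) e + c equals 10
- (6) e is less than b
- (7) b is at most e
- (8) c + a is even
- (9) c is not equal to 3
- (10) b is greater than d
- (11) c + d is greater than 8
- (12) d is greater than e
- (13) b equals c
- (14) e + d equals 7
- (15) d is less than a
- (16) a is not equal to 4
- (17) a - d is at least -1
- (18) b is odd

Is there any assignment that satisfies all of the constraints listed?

Constraints 2, 3, 7, 12, and 15 give b ≤ e, e < d, d < a, a ≤ c, c ≤ b. Chaining: b ≤ e < d < a ≤ c ≤ b, which forces b < b — impossible.

Unsatisfiable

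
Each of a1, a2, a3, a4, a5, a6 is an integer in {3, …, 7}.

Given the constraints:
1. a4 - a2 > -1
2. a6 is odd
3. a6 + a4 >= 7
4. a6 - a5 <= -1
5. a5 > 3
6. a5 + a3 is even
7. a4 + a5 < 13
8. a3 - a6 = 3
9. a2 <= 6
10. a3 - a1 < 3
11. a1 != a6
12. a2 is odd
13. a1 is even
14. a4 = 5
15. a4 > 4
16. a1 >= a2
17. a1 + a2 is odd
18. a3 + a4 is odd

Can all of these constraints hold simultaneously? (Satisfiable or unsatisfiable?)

Satisfiable

Try a1 = 6, a2 = 5, a3 = 6, a4 = 5, a5 = 6, a6 = 3.
Check constraint 1: a4 - a2 = 0; constraint 3: a6 + a4 = 8; constraint 4: a6 - a5 = -3. The remaining constraints are straightforward to verify.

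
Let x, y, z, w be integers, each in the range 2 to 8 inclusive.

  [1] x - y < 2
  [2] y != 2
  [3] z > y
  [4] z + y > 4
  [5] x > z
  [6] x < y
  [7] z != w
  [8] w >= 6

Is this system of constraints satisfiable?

Unsatisfiable

Constraints 3, 5, and 6 give y < z, z < x, x < y. Chaining: y < z < x < y, which forces y < y — impossible.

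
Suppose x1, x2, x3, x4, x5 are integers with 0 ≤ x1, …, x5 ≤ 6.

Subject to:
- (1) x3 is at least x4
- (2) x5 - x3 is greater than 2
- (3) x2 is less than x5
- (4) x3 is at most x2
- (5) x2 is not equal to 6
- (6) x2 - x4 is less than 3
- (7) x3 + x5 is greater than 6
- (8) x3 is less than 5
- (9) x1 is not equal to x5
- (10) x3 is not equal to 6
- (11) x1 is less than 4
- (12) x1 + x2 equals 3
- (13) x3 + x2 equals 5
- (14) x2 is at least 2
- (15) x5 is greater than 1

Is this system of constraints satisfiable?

Satisfiable

The assignment x1 = 0, x2 = 3, x3 = 2, x4 = 2, x5 = 5 works:
  constraint 2 holds since x5 - x3 = 3.
  constraint 6 holds since x2 - x4 = 1.
  constraint 7 holds since x3 + x5 = 7.
The rest check out directly.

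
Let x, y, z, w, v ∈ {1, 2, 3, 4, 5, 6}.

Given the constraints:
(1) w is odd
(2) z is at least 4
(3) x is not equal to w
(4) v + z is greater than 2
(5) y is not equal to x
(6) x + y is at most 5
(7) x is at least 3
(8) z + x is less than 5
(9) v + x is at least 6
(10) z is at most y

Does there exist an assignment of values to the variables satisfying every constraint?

From constraint 7: x ≥ 3. From constraints 2 and 10: y ≥ z ≥ 4. Hence x + y ≥ 7. But constraint 6 requires x + y ≤ 5, and 5 < 7. Contradiction.

Unsatisfiable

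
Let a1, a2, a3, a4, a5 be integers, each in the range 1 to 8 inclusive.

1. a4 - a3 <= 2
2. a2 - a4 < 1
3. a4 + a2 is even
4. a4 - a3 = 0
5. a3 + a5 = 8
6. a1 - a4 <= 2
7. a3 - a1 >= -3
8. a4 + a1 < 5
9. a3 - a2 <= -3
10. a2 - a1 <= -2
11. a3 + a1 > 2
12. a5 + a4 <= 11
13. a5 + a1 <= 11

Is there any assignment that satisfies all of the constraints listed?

Unsatisfiable

Constraints 7, 9, and 10 give a3 − a1 ≥ -3, a1 − a2 ≥ 2, a2 − a3 ≥ 3.
Adding all 3 inequalities: the left sides telescope to 0, and the right sides sum to (-3) + 2 + 3 = 2. So 0 ≥ 2, which is false.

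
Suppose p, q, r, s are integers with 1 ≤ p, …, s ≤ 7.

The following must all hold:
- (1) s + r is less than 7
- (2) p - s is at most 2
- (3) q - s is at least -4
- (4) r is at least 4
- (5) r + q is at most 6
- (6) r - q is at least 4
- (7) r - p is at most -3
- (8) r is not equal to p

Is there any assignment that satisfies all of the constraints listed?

Constraints 2, 3, 6, and 7 give q − s ≥ -4, s − p ≥ -2, p − r ≥ 3, r − q ≥ 4.
Adding all 4 inequalities: the left sides telescope to 0, and the right sides sum to (-4) + (-2) + 3 + 4 = 1. So 0 ≥ 1, which is false.

Unsatisfiable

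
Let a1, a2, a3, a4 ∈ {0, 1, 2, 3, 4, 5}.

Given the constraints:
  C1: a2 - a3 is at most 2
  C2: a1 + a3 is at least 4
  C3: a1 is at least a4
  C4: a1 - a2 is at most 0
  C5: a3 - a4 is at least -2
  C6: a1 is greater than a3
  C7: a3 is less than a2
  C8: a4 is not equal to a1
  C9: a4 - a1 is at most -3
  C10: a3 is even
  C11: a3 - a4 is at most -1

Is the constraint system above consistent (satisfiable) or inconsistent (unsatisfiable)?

Unsatisfiable

Constraints 1, 4, 9, and 11 give a2 − a1 ≥ 0, a1 − a4 ≥ 3, a4 − a3 ≥ 1, a3 − a2 ≥ -2.
Adding all 4 inequalities: the left sides telescope to 0, and the right sides sum to 0 + 3 + 1 + (-2) = 2. So 0 ≥ 2, which is false.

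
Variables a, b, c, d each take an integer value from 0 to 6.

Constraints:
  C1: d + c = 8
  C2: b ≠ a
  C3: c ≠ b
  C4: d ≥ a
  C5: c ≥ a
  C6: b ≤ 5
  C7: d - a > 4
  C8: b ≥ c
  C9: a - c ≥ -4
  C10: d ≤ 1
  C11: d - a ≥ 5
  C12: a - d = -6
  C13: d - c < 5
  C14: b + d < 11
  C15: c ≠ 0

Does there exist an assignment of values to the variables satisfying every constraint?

Unsatisfiable

From constraint 10: d ≤ 1. From constraints 6 and 8: c ≤ b ≤ 5. Hence d + c ≤ 6. But constraint 1 requires d + c = 8, and 8 > 6. Contradiction.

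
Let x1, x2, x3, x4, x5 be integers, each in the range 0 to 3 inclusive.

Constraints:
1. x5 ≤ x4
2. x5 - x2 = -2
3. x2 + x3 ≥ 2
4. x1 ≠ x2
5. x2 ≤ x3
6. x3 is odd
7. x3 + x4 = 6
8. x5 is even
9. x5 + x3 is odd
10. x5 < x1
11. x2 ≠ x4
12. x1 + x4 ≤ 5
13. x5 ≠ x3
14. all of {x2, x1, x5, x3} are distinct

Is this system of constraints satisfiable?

Satisfiable

Try x1 = 1, x2 = 2, x3 = 3, x4 = 3, x5 = 0.
Check constraint 2: x5 - x2 = -2; constraint 3: x2 + x3 = 5; constraint 7: x3 + x4 = 6. The remaining constraints are straightforward to verify.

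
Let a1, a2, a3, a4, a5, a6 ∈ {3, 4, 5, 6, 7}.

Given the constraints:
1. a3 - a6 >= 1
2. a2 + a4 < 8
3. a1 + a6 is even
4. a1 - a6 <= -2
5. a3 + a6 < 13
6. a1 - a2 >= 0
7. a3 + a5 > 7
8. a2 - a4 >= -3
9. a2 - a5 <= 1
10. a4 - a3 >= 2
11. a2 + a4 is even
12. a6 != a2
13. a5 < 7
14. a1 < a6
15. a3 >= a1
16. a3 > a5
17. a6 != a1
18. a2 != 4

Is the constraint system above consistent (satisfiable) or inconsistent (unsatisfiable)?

Constraints 1, 4, 6, 8, and 10 give a1 − a2 ≥ 0, a2 − a4 ≥ -3, a4 − a3 ≥ 2, a3 − a6 ≥ 1, a6 − a1 ≥ 2.
Adding all 5 inequalities: the left sides telescope to 0, and the right sides sum to 0 + (-3) + 2 + 1 + 2 = 2. So 0 ≥ 2, which is false.

Unsatisfiable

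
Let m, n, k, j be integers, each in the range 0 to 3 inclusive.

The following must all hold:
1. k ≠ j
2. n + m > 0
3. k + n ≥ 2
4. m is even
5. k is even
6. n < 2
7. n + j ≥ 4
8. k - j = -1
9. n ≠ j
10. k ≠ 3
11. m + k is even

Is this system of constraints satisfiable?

Satisfiable

One satisfying assignment is m = 2, n = 1, k = 2, j = 3.
For the less obvious constraints — constraint 2: n + m = 3; constraint 3: k + n = 3; constraint 7: n + j = 4 — and the others hold by inspection.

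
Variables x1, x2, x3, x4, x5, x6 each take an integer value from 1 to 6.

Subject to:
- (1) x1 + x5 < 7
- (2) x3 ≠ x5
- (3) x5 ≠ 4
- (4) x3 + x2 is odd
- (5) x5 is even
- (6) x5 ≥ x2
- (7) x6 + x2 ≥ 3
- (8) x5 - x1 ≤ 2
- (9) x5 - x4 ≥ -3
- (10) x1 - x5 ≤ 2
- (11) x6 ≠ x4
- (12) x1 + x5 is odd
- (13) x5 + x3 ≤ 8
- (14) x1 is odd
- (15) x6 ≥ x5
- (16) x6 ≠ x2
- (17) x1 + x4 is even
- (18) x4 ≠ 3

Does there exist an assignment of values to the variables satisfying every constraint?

Take x1 = 3, x2 = 2, x3 = 5, x4 = 5, x5 = 2, x6 = 4. Then constraint 1: x1 + x5 = 5; constraint 7: x6 + x2 = 6; constraint 8: x5 - x1 = -1, and every other listed constraint is also met.

Satisfiable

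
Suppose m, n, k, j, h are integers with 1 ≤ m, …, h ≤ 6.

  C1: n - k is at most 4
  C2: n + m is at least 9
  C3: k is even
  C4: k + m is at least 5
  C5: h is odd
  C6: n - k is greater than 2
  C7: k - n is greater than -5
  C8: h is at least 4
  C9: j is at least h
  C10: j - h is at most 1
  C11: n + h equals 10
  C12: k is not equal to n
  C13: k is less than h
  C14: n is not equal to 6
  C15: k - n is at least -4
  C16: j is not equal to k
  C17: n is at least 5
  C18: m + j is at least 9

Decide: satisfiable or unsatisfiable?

Take m = 5, n = 5, k = 2, j = 5, h = 5. Then constraint 1: n - k = 3; constraint 2: n + m = 10, and every other listed constraint is also met.

Satisfiable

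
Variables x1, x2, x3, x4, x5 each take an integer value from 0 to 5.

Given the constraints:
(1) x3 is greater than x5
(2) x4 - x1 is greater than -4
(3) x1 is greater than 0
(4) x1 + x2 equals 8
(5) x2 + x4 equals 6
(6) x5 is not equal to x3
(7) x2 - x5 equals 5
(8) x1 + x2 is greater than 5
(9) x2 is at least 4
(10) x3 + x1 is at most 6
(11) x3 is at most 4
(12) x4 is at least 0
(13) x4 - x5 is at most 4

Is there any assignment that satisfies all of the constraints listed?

Satisfiable

The assignment x1 = 3, x2 = 5, x3 = 2, x4 = 1, x5 = 0 works:
  constraint 2 holds since x4 - x1 = -2.
  constraint 4 holds since x1 + x2 = 8.
The rest check out directly.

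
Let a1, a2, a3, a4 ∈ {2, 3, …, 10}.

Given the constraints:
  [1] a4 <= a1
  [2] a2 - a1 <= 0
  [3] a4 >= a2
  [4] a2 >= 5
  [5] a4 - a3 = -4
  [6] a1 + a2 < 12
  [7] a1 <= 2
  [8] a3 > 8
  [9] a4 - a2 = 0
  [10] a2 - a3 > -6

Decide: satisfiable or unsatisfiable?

Unsatisfiable

From constraints 3 and 4: a4 ≥ a2 and a2 ≥ 5, so a4 ≥ 5. From constraints 1 and 7: a4 ≤ a1 and a1 ≤ 2, so a4 ≤ 2. But 2 < 5, so no value of a4 works.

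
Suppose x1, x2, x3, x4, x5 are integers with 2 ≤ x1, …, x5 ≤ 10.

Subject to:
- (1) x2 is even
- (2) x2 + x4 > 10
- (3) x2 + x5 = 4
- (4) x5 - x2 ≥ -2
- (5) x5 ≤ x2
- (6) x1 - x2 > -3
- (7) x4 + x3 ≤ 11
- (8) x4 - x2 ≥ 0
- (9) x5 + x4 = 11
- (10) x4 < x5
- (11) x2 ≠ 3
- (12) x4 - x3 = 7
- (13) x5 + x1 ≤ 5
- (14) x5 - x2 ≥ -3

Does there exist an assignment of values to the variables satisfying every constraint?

Constraints 5, 8, and 10 give x5 ≤ x2, x2 ≤ x4, x4 < x5. Chaining: x5 ≤ x2 ≤ x4 < x5, which forces x5 < x5 — impossible.

Unsatisfiable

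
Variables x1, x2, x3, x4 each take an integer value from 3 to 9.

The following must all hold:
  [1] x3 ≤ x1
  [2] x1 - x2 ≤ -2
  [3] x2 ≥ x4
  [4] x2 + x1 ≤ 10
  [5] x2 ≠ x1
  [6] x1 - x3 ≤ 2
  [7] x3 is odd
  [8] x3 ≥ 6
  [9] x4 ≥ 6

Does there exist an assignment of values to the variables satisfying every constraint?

From constraints 3 and 9: x2 ≥ x4 ≥ 6. From constraints 1 and 8: x1 ≥ x3 ≥ 6. Hence x2 + x1 ≥ 12. But constraint 4 requires x2 + x1 ≤ 10, and 10 < 12. Contradiction.

Unsatisfiable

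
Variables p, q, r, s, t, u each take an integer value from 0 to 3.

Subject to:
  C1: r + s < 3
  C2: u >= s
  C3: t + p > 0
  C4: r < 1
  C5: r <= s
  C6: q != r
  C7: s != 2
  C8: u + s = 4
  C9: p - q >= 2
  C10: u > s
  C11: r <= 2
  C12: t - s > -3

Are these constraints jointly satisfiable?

Satisfiable

One satisfying assignment is p = 3, q = 1, r = 0, s = 1, t = 0, u = 3.
For the less obvious constraints — constraint 1: r + s = 1; constraint 3: t + p = 3; constraint 8: u + s = 4 — and the others hold by inspection.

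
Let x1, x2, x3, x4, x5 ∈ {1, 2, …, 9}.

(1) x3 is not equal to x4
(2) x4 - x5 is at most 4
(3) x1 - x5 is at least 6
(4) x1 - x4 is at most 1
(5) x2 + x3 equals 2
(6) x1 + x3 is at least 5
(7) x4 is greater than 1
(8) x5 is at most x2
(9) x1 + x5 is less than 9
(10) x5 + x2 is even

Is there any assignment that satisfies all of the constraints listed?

Unsatisfiable

Constraints 2, 3, and 4 give x5 − x4 ≥ -4, x4 − x1 ≥ -1, x1 − x5 ≥ 6.
Adding all 3 inequalities: the left sides telescope to 0, and the right sides sum to (-4) + (-1) + 6 = 1. So 0 ≥ 1, which is false.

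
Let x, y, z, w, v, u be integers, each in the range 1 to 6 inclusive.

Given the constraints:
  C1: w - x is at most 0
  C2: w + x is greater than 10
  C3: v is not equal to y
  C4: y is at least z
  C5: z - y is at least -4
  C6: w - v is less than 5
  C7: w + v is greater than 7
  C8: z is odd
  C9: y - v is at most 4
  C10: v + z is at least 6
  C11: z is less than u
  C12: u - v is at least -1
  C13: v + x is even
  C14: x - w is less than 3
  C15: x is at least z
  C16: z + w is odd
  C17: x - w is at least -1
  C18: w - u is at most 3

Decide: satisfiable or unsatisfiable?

Setting (x, y, z, w, v, u) = (6, 6, 3, 6, 4, 6) satisfies everything: constraint 1: w - x = 0; constraint 2: w + x = 12; constraint 5: z - y = -3, and the others follow.

Satisfiable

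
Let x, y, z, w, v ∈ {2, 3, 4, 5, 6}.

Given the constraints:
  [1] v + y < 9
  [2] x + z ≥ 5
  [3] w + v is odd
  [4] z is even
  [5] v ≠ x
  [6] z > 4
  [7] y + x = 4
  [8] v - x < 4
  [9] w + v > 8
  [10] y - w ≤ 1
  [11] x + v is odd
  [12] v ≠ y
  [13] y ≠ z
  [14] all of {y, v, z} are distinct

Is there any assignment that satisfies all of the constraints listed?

Satisfiable

The assignment x = 2, y = 2, z = 6, w = 4, v = 5 works:
  constraint 1 holds since v + y = 7.
  constraint 2 holds since x + z = 8.
The rest check out directly.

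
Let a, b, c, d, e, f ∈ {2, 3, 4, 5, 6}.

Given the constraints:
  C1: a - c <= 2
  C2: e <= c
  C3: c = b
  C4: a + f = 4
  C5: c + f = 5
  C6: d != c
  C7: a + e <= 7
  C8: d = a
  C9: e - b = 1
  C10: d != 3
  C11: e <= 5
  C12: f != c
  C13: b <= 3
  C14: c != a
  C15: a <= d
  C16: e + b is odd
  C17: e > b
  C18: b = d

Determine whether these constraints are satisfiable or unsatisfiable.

Unsatisfiable

From constraints 3, 8, and 18, c = b = d = a, so c = a. But constraint 14 says c ≠ a. Contradiction.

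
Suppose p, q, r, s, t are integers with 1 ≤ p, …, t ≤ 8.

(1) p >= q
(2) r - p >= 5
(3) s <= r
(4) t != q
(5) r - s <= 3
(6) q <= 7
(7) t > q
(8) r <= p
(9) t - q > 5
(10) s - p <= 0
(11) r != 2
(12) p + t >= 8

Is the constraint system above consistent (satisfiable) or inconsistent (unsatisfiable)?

Constraints 2, 5, and 10 give s − r ≥ -3, r − p ≥ 5, p − s ≥ 0.
Adding all 3 inequalities: the left sides telescope to 0, and the right sides sum to (-3) + 5 + 0 = 2. So 0 ≥ 2, which is false.

Unsatisfiable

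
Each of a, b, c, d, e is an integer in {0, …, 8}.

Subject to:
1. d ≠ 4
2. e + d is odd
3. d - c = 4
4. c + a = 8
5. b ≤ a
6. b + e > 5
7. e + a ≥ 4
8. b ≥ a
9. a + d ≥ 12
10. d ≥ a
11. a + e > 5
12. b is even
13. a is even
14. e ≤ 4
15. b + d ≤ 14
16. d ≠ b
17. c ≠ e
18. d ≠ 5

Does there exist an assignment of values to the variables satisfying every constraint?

One satisfying assignment is a = 4, b = 4, c = 4, d = 8, e = 3.
For the less obvious constraints — constraint 3: d - c = 4; constraint 4: c + a = 8 — and the others hold by inspection.

Satisfiable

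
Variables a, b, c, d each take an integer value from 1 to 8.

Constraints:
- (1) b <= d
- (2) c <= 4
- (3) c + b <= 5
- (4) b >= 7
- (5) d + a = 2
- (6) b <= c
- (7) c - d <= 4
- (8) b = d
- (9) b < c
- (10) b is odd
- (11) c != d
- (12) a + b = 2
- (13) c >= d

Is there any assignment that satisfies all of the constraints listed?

Unsatisfiable

From constraints 1 and 4: d ≥ b and b ≥ 7, so d ≥ 7. From constraints 2 and 13: d ≤ c and c ≤ 4, so d ≤ 4. But 4 < 7, so no value of d works.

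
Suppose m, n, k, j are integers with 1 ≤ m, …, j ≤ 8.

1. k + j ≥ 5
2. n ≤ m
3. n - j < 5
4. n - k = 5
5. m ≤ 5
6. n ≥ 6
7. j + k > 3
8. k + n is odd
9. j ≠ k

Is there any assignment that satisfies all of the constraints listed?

Unsatisfiable

From constraint 6: n ≥ 6. From constraints 2 and 5: n ≤ m and m ≤ 5, so n ≤ 5. But 5 < 6, so no value of n works.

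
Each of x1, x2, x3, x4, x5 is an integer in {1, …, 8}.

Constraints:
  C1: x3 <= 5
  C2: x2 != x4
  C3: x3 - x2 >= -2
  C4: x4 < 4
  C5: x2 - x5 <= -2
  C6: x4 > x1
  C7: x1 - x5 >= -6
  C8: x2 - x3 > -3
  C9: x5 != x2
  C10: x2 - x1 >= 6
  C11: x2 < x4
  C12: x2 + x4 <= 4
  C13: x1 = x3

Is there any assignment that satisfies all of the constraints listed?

Constraints 5, 7, and 10 give x1 − x5 ≥ -6, x5 − x2 ≥ 2, x2 − x1 ≥ 6.
Adding all 3 inequalities: the left sides telescope to 0, and the right sides sum to (-6) + 2 + 6 = 2. So 0 ≥ 2, which is false.

Unsatisfiable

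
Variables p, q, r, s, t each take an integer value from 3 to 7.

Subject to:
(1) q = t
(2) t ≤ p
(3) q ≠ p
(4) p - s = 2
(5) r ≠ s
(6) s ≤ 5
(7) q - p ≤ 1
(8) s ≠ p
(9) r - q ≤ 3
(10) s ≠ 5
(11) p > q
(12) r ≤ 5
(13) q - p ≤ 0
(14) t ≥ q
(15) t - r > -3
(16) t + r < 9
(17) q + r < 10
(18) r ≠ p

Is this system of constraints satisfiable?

Satisfiable

One satisfying assignment is p = 5, q = 3, r = 4, s = 3, t = 3.
For the less obvious constraints — constraint 4: p - s = 2; constraint 7: q - p = -2; constraint 9: r - q = 1 — and the others hold by inspection.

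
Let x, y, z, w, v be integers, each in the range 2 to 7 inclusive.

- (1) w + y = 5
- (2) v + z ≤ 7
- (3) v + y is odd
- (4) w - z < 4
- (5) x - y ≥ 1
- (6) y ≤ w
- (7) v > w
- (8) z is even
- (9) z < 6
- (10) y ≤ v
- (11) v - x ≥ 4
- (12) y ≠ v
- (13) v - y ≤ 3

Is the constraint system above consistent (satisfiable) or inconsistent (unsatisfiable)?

Unsatisfiable

Constraints 5, 11, and 13 give v − x ≥ 4, x − y ≥ 1, y − v ≥ -3.
Adding all 3 inequalities: the left sides telescope to 0, and the right sides sum to 4 + 1 + (-3) = 2. So 0 ≥ 2, which is false.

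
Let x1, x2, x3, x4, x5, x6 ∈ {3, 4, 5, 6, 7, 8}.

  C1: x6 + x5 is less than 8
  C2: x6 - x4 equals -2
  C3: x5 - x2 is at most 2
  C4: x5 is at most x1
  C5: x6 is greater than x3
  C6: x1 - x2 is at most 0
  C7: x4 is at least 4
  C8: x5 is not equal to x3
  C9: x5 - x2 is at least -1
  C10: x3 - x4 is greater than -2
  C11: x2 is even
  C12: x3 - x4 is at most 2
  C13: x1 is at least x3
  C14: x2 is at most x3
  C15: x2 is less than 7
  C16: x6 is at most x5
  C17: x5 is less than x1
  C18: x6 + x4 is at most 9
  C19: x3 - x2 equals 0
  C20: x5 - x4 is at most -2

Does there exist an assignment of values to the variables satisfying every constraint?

Unsatisfiable

Constraints 5, 6, 14, 16, and 17 give x2 ≤ x3, x3 < x6, x6 ≤ x5, x5 < x1, x1 ≤ x2. Chaining: x2 ≤ x3 < x6 ≤ x5 < x1 ≤ x2, which forces x2 < x2 — impossible.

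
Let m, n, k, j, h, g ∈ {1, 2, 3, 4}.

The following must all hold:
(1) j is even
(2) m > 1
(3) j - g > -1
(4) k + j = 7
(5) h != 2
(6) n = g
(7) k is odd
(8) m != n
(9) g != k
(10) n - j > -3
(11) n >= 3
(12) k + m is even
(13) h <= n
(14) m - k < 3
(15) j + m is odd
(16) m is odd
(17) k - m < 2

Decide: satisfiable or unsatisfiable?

Satisfiable

The assignment m = 3, n = 4, k = 3, j = 4, h = 1, g = 4 works:
  constraint 3 holds since j - g = 0.
  constraint 4 holds since k + j = 7.
The rest check out directly.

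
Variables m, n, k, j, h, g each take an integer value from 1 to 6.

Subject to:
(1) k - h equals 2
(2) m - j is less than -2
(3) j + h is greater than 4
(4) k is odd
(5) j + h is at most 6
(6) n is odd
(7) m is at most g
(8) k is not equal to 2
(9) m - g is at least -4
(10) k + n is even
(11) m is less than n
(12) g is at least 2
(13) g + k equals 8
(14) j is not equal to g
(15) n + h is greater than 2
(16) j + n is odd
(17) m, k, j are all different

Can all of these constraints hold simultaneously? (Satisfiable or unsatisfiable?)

Satisfiable

Try m = 1, n = 3, k = 3, j = 4, h = 1, g = 5.
Check constraint 1: k - h = 2; constraint 2: m - j = -3; constraint 3: j + h = 5. The remaining constraints are straightforward to verify.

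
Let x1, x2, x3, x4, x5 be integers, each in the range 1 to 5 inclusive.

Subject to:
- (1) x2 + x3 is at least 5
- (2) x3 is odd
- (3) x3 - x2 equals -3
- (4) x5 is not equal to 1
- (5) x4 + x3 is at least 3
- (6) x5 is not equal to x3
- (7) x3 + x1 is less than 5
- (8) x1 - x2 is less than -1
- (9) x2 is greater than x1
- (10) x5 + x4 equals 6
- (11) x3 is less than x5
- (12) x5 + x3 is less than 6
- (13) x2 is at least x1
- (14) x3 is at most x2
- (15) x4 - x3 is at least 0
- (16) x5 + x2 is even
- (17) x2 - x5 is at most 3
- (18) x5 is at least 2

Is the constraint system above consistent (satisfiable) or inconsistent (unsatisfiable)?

Satisfiable

One satisfying assignment is x1 = 1, x2 = 4, x3 = 1, x4 = 4, x5 = 2.
For the less obvious constraints — constraint 1: x2 + x3 = 5; constraint 3: x3 - x2 = -3 — and the others hold by inspection.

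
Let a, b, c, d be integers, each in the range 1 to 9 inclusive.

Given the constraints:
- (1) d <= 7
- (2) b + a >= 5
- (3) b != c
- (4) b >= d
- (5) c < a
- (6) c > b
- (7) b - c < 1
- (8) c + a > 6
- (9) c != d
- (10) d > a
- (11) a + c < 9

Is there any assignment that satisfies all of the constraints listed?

Constraints 4, 5, 6, and 10 give b < c, c < a, a < d, d ≤ b. Chaining: b < c < a < d ≤ b, which forces b < b — impossible.

Unsatisfiable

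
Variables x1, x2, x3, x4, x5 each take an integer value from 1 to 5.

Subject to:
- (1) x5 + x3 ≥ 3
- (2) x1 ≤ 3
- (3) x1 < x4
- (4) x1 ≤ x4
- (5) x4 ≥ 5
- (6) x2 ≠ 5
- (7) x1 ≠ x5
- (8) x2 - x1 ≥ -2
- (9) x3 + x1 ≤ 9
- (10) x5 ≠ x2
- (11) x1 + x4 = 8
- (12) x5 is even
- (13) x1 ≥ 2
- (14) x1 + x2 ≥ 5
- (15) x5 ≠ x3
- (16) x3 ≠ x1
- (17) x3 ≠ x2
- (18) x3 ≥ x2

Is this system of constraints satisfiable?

Setting (x1, x2, x3, x4, x5) = (3, 3, 4, 5, 2) satisfies everything: constraint 1: x5 + x3 = 6; constraint 8: x2 - x1 = 0; constraint 9: x3 + x1 = 7, and the others follow.

Satisfiable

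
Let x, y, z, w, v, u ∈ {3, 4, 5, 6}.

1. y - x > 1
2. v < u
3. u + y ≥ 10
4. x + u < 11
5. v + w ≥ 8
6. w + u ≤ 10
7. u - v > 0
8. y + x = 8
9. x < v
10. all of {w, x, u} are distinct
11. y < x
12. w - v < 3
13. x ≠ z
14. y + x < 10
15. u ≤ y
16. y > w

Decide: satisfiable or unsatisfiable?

Unsatisfiable

Constraints 7, 9, 11, and 15 give u ≤ y, y < x, x < v, v < u. Chaining: u ≤ y < x < v < u, which forces u < u — impossible.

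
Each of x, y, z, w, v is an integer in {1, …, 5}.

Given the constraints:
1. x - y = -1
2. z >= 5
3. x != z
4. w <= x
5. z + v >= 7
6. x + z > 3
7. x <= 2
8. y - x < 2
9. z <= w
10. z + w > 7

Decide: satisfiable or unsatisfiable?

From constraints 2 and 9: w ≥ z and z ≥ 5, so w ≥ 5. From constraints 4 and 7: w ≤ x and x ≤ 2, so w ≤ 2. But 2 < 5, so no value of w works.

Unsatisfiable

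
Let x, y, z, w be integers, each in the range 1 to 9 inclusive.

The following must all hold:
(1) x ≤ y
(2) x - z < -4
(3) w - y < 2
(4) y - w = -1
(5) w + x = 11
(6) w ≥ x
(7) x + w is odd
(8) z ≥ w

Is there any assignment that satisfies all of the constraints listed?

Satisfiable

Take x = 3, y = 7, z = 9, w = 8. Then constraint 2: x - z = -6; constraint 3: w - y = 1, and every other listed constraint is also met.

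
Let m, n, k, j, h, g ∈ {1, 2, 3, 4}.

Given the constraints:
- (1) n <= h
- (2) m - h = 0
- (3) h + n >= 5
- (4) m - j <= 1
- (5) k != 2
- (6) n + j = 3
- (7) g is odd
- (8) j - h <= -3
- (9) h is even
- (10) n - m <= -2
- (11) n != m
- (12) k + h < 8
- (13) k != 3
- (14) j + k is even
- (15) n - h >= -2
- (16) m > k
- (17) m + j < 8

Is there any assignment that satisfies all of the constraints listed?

Unsatisfiable

Constraints 4, 8, 10, and 15 give j − m ≥ -1, m − n ≥ 2, n − h ≥ -2, h − j ≥ 3.
Adding all 4 inequalities: the left sides telescope to 0, and the right sides sum to (-1) + 2 + (-2) + 3 = 2. So 0 ≥ 2, which is false.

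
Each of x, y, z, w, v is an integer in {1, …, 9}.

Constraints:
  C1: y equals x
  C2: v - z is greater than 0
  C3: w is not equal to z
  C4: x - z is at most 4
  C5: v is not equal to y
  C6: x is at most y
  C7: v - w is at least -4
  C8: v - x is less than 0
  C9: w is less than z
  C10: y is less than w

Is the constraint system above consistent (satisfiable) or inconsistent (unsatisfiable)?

Unsatisfiable

Constraints 2, 6, 8, 9, and 10 give w < z, z < v, v < x, x ≤ y, y < w. Chaining: w < z < v < x ≤ y < w, which forces w < w — impossible.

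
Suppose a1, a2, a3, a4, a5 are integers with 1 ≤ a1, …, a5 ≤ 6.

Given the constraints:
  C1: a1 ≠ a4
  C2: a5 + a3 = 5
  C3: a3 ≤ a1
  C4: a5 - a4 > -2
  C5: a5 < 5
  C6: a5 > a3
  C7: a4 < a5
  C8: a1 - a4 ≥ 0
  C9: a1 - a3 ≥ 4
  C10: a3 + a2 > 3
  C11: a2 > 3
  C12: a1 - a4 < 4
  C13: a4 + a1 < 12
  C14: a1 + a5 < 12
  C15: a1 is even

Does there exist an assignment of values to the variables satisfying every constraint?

Satisfiable

Take a1 = 6, a2 = 4, a3 = 1, a4 = 3, a5 = 4. Then constraint 2: a5 + a3 = 5; constraint 4: a5 - a4 = 1, and every other listed constraint is also met.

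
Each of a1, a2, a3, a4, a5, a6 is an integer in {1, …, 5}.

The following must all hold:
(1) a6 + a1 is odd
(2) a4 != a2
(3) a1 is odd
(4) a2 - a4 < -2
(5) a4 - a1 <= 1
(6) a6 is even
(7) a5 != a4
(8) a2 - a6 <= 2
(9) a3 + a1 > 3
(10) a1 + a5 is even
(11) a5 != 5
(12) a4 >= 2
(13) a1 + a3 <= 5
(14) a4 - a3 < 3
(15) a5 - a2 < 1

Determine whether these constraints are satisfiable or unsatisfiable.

Satisfiable

Take a1 = 3, a2 = 1, a3 = 2, a4 = 4, a5 = 1, a6 = 2. Then constraint 4: a2 - a4 = -3; constraint 5: a4 - a1 = 1; constraint 8: a2 - a6 = -1, and every other listed constraint is also met.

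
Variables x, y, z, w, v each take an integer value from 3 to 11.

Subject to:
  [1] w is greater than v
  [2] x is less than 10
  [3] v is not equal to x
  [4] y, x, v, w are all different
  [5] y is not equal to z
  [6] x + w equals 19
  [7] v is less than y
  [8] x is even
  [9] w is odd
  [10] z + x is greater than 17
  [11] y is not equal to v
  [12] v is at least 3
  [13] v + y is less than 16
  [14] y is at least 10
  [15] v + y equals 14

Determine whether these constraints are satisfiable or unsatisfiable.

One satisfying assignment is x = 8, y = 10, z = 11, w = 11, v = 4.
For the less obvious constraints — constraint 6: x + w = 19; constraint 10: z + x = 19; constraint 13: v + y = 14 — and the others hold by inspection.

Satisfiable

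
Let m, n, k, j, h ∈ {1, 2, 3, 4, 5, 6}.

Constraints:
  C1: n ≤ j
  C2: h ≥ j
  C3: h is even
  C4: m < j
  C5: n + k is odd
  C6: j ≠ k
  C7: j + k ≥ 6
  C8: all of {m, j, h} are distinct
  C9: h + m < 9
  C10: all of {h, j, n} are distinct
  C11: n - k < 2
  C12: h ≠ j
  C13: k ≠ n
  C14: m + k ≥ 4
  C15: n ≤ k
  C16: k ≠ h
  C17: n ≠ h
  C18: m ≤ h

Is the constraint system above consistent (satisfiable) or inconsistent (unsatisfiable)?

Try m = 2, n = 1, k = 2, j = 5, h = 6.
Check constraint 7: j + k = 7; constraint 9: h + m = 8; constraint 11: n - k = -1. The remaining constraints are straightforward to verify.

Satisfiable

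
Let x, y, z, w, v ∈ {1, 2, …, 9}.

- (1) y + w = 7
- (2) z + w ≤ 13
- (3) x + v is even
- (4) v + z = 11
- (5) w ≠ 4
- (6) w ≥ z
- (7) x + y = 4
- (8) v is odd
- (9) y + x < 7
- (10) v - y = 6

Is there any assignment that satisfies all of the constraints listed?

Setting (x, y, z, w, v) = (3, 1, 4, 6, 7) satisfies everything: constraint 1: y + w = 7; constraint 2: z + w = 10; constraint 4: v + z = 11, and the others follow.

Satisfiable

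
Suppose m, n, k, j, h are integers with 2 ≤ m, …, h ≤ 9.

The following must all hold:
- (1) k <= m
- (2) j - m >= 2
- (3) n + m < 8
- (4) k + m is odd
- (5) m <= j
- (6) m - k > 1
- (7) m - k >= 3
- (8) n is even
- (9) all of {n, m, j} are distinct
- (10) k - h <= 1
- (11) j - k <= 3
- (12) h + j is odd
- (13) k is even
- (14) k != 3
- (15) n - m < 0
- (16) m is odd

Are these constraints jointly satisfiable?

Constraints 2, 7, and 11 give j − m ≥ 2, m − k ≥ 3, k − j ≥ -3.
Adding all 3 inequalities: the left sides telescope to 0, and the right sides sum to 2 + 3 + (-3) = 2. So 0 ≥ 2, which is false.

Unsatisfiable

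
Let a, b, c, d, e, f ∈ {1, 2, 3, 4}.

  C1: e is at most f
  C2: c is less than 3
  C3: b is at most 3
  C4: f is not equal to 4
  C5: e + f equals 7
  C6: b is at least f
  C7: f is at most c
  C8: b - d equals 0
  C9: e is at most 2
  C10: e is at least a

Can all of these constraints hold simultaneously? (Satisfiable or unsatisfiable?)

From constraint 9: e ≤ 2. From constraints 3 and 6: f ≤ b ≤ 3. Hence e + f ≤ 5. But constraint 5 requires e + f = 7, and 7 > 5. Contradiction.

Unsatisfiable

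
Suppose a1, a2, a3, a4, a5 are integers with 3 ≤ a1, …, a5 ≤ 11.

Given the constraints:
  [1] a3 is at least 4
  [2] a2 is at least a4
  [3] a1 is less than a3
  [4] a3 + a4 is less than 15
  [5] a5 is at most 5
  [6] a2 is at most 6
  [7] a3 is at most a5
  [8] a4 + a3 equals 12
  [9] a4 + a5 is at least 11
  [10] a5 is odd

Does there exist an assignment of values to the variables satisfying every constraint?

From constraints 2 and 6: a4 ≤ a2 ≤ 6. From constraints 5 and 7: a3 ≤ a5 ≤ 5. Hence a4 + a3 ≤ 11. But constraint 8 requires a4 + a3 = 12, and 12 > 11. Contradiction.

Unsatisfiable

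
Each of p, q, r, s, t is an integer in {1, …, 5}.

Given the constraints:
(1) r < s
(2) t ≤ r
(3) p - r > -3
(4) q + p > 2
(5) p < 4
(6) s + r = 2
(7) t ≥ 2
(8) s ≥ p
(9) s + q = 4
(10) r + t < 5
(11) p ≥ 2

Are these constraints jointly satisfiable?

Unsatisfiable

From constraints 8 and 11: s ≥ p ≥ 2. From constraints 2 and 7: r ≥ t ≥ 2. Hence s + r ≥ 4. But constraint 6 requires s + r = 2, and 2 < 4. Contradiction.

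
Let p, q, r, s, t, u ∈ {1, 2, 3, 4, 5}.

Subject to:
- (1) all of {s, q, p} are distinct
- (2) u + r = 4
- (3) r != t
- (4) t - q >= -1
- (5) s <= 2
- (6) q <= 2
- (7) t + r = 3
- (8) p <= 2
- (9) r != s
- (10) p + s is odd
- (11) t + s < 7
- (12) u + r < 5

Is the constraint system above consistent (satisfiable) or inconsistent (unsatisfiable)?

Constraints 5, 6, and 8 confine each of s, q, p to the 2 values {1, 2} (the domain already gives each ≥ 1).
Constraint 1 requires all 3 of them to be distinct, but only 2 values are available — impossible by the pigeonhole principle.

Unsatisfiable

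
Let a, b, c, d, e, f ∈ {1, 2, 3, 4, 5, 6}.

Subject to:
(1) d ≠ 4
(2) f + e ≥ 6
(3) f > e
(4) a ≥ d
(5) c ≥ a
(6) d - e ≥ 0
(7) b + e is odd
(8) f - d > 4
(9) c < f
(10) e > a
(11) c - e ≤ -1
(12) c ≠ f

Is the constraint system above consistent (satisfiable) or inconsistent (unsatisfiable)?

Constraints 4, 6, and 10 give e ≤ d, d ≤ a, a < e. Chaining: e ≤ d ≤ a < e, which forces e < e — impossible.

Unsatisfiable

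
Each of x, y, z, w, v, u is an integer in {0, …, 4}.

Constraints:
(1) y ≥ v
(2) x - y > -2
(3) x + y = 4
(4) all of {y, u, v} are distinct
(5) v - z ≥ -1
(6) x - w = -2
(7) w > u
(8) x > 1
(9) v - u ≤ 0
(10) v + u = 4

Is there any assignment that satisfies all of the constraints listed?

Satisfiable

Take x = 2, y = 2, z = 0, w = 4, v = 1, u = 3. Then constraint 2: x - y = 0; constraint 3: x + y = 4; constraint 5: v - z = 1, and every other listed constraint is also met.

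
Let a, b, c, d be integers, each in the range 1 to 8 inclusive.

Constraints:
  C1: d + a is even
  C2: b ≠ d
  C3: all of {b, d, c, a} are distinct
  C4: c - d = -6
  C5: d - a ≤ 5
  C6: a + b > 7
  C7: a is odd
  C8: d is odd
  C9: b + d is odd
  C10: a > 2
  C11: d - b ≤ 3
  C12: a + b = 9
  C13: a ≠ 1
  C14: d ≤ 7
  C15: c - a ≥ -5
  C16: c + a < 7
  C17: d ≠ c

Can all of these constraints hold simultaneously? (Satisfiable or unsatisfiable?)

Take a = 3, b = 6, c = 1, d = 7. Then constraint 4: c - d = -6; constraint 5: d - a = 4; constraint 6: a + b = 9, and every other listed constraint is also met.

Satisfiable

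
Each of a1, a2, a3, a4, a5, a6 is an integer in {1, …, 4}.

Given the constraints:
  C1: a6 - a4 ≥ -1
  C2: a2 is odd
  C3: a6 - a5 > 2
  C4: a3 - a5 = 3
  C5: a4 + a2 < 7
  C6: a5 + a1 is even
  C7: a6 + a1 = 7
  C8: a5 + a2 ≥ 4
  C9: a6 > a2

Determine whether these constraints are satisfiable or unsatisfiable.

Setting (a1, a2, a3, a4, a5, a6) = (3, 3, 4, 3, 1, 4) satisfies everything: constraint 1: a6 - a4 = 1; constraint 3: a6 - a5 = 3, and the others follow.

Satisfiable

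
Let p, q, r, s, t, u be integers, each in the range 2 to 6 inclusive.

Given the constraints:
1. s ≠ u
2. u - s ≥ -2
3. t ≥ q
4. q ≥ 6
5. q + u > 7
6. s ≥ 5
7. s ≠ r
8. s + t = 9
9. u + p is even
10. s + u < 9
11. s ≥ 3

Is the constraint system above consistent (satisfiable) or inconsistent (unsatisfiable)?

Unsatisfiable

From constraint 6: s ≥ 5. From constraints 3 and 4: t ≥ q ≥ 6. Hence s + t ≥ 11. But constraint 8 requires s + t = 9, and 9 < 11. Contradiction.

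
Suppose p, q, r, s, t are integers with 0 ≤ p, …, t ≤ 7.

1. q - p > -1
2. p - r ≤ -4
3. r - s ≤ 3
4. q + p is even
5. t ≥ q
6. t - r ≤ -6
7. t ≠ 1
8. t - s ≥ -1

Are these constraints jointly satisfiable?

Unsatisfiable

Constraints 3, 6, and 8 give r − t ≥ 6, t − s ≥ -1, s − r ≥ -3.
Adding all 3 inequalities: the left sides telescope to 0, and the right sides sum to 6 + (-1) + (-3) = 2. So 0 ≥ 2, which is false.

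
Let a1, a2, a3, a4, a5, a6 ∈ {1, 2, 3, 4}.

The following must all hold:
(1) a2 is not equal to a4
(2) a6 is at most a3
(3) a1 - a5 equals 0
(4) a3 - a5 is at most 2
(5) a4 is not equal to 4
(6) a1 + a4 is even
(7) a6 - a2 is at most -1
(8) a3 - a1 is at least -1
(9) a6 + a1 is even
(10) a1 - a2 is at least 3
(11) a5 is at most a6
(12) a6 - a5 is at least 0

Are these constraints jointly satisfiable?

Constraints 4, 7, 8, 10, and 12 give a2 − a6 ≥ 1, a6 − a5 ≥ 0, a5 − a3 ≥ -2, a3 − a1 ≥ -1, a1 − a2 ≥ 3.
Adding all 5 inequalities: the left sides telescope to 0, and the right sides sum to 1 + 0 + (-2) + (-1) + 3 = 1. So 0 ≥ 1, which is false.

Unsatisfiable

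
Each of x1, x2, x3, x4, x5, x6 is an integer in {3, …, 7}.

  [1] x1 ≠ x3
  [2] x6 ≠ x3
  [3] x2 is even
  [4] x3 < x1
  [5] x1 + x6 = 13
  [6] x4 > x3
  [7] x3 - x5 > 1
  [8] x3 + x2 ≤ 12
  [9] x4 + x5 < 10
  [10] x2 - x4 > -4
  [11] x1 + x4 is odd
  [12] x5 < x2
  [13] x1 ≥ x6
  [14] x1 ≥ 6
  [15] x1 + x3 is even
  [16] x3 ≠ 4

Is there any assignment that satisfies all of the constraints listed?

Satisfiable

Take x1 = 7, x2 = 4, x3 = 5, x4 = 6, x5 = 3, x6 = 6. Then constraint 5: x1 + x6 = 13; constraint 7: x3 - x5 = 2, and every other listed constraint is also met.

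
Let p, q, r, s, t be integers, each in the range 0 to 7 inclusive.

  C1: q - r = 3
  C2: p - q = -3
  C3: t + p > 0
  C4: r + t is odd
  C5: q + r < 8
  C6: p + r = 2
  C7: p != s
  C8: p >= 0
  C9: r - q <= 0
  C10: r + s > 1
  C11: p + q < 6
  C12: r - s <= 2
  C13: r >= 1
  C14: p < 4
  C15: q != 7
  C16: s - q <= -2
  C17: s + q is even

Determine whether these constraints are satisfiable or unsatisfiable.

Satisfiable

The assignment p = 1, q = 4, r = 1, s = 2, t = 2 works:
  constraint 1 holds since q - r = 3.
  constraint 2 holds since p - q = -3.
  constraint 3 holds since t + p = 3.
The rest check out directly.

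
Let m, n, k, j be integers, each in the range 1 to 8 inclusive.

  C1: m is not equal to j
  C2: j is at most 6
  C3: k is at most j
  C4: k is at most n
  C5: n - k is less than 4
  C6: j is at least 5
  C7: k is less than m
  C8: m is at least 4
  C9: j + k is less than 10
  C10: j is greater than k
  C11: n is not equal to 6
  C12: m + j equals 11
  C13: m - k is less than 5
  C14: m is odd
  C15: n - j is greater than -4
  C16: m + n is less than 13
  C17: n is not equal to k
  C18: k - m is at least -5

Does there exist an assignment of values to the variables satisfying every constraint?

Take m = 5, n = 5, k = 3, j = 6. Then constraint 5: n - k = 2; constraint 9: j + k = 9; constraint 12: m + j = 11, and every other listed constraint is also met.

Satisfiable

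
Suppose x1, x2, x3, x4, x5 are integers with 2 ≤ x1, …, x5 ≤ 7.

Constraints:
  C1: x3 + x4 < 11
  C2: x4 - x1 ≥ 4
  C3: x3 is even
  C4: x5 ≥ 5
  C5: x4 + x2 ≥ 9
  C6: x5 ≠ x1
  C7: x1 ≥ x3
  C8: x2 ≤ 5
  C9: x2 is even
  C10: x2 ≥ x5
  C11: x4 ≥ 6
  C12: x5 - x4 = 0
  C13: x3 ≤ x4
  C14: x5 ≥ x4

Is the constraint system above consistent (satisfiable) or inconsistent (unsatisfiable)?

Unsatisfiable

From constraints 11 and 14: x5 ≥ x4 and x4 ≥ 6, so x5 ≥ 6. From constraints 8 and 10: x5 ≤ x2 and x2 ≤ 5, so x5 ≤ 5. But 5 < 6, so no value of x5 works.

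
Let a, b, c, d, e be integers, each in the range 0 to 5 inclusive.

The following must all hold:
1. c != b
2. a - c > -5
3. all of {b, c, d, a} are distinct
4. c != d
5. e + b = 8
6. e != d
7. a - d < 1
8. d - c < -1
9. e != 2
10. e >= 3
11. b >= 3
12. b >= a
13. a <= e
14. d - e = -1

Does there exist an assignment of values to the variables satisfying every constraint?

Satisfiable

The assignment a = 1, b = 4, c = 5, d = 3, e = 4 works:
  constraint 2 holds since a - c = -4.
  constraint 5 holds since e + b = 8.
  constraint 7 holds since a - d = -2.
The rest check out directly.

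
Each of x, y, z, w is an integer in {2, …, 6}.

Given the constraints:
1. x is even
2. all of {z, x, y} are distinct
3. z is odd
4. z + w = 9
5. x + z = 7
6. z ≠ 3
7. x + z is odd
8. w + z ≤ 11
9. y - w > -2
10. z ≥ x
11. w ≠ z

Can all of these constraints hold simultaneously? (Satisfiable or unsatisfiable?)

One satisfying assignment is x = 2, y = 4, z = 5, w = 4.
For the less obvious constraints — constraint 4: z + w = 9; constraint 5: x + z = 7 — and the others hold by inspection.

Satisfiable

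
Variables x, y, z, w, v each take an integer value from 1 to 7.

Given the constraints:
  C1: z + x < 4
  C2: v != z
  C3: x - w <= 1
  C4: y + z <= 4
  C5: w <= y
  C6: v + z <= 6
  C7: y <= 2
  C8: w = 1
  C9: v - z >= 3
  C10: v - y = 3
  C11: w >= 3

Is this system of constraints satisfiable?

Unsatisfiable

From constraints 5 and 11: y ≥ w and w ≥ 3, so y ≥ 3. From constraint 7: y ≤ 2. But 2 < 3, so no value of y works.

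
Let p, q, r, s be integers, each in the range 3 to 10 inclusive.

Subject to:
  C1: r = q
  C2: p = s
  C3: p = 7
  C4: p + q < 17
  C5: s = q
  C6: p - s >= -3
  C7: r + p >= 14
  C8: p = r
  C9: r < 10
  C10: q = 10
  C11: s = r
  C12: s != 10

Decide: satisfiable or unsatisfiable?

Constraint 3 fixes p = 7 and constraint 10 fixes q = 10. Constraints 1, 2, and 11 give p = s = r = q, so p = q. But 7 ≠ 10 — contradiction.

Unsatisfiable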